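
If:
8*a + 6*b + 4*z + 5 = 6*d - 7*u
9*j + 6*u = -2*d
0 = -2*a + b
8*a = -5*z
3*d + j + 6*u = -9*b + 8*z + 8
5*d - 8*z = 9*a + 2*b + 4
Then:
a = 9340/32653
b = 18680/32653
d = 26496/32653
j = 6618/32653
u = -18759/32653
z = -14944/32653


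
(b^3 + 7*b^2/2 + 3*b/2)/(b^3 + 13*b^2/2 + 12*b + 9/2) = b/(b + 3)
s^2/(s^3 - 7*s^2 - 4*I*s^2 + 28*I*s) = s/(s^2 - 7*s - 4*I*s + 28*I)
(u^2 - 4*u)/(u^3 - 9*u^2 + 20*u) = 1/(u - 5)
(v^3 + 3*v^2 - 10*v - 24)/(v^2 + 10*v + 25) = (v^3 + 3*v^2 - 10*v - 24)/(v^2 + 10*v + 25)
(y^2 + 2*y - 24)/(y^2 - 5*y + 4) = (y + 6)/(y - 1)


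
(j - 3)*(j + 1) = j^2 - 2*j - 3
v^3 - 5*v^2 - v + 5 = (v - 5)*(v - 1)*(v + 1)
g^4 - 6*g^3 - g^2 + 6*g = g*(g - 6)*(g - 1)*(g + 1)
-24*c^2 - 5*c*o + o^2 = (-8*c + o)*(3*c + o)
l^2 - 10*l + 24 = (l - 6)*(l - 4)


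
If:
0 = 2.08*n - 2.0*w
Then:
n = 0.961538461538462*w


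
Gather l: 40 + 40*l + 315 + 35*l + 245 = 75*l + 600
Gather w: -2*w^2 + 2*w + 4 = -2*w^2 + 2*w + 4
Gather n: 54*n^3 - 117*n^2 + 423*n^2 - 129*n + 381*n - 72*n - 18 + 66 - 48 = 54*n^3 + 306*n^2 + 180*n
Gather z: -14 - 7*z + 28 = 14 - 7*z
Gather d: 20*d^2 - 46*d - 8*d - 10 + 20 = 20*d^2 - 54*d + 10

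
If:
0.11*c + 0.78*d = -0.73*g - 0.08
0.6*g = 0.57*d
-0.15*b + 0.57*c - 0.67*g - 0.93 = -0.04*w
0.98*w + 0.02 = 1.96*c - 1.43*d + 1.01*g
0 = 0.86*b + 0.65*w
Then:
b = -1.48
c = 0.96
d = -0.13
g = -0.12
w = 1.96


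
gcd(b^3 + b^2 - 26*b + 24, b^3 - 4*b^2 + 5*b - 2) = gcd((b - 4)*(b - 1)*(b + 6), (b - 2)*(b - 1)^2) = b - 1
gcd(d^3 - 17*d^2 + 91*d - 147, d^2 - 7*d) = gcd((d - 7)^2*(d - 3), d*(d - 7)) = d - 7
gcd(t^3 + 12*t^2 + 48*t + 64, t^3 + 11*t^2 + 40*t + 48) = t^2 + 8*t + 16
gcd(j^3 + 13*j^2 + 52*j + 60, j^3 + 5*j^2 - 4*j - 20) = j^2 + 7*j + 10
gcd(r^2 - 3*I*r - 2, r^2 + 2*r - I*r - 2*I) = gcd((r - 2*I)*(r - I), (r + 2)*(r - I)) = r - I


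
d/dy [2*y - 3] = 2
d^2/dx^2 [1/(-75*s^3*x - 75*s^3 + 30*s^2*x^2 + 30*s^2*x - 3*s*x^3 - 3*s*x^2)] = 2*((-10*s + 3*x + 1)*(25*s^2*x + 25*s^2 - 10*s*x^2 - 10*s*x + x^3 + x^2) - (25*s^2 - 20*s*x - 10*s + 3*x^2 + 2*x)^2)/(3*s*(25*s^2*x + 25*s^2 - 10*s*x^2 - 10*s*x + x^3 + x^2)^3)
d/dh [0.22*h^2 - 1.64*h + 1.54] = 0.44*h - 1.64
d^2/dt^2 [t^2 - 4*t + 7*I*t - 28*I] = 2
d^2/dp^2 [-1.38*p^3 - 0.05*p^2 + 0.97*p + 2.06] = -8.28*p - 0.1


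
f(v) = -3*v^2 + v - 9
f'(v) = 1 - 6*v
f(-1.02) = -13.14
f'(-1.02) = 7.12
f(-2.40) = -28.68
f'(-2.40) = 15.40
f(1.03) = -11.15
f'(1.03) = -5.18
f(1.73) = -16.25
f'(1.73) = -9.38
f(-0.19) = -9.30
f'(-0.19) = 2.14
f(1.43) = -13.70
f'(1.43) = -7.58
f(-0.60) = -10.68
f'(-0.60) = 4.60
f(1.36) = -13.19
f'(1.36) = -7.16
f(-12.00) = -453.00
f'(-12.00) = 73.00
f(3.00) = -33.00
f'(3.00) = -17.00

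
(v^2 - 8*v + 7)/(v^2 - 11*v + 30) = (v^2 - 8*v + 7)/(v^2 - 11*v + 30)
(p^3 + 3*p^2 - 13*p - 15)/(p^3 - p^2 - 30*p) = (p^2 - 2*p - 3)/(p*(p - 6))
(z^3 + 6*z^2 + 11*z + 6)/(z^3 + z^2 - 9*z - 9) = (z + 2)/(z - 3)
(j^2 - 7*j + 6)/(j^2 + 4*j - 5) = (j - 6)/(j + 5)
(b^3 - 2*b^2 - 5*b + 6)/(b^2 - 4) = (b^2 - 4*b + 3)/(b - 2)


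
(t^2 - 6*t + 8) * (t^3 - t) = t^5 - 6*t^4 + 7*t^3 + 6*t^2 - 8*t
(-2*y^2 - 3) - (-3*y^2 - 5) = y^2 + 2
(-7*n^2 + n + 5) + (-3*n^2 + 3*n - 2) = -10*n^2 + 4*n + 3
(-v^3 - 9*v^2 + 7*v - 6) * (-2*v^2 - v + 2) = 2*v^5 + 19*v^4 - 7*v^3 - 13*v^2 + 20*v - 12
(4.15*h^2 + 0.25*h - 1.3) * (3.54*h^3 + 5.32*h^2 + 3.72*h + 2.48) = 14.691*h^5 + 22.963*h^4 + 12.166*h^3 + 4.306*h^2 - 4.216*h - 3.224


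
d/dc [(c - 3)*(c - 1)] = 2*c - 4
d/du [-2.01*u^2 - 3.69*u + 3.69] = -4.02*u - 3.69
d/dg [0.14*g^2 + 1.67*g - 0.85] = 0.28*g + 1.67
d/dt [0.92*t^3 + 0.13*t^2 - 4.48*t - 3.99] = 2.76*t^2 + 0.26*t - 4.48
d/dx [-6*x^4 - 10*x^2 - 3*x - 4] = -24*x^3 - 20*x - 3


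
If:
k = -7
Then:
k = -7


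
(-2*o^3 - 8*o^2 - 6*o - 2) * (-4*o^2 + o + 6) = 8*o^5 + 30*o^4 + 4*o^3 - 46*o^2 - 38*o - 12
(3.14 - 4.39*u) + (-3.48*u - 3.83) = -7.87*u - 0.69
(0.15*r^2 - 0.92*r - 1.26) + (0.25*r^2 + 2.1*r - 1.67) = 0.4*r^2 + 1.18*r - 2.93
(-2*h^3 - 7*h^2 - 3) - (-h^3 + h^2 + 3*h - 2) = -h^3 - 8*h^2 - 3*h - 1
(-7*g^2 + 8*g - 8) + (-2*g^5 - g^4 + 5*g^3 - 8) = -2*g^5 - g^4 + 5*g^3 - 7*g^2 + 8*g - 16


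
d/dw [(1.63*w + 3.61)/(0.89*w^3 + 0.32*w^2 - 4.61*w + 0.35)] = (-2.9014*w^3 - 10.1603*w^2 - 2.3104*w + 17.2126)/(0.7921*w^6 + 0.5696*w^5 - 8.1034*w^4 - 2.3274*w^3 + 21.4761*w^2 - 3.227*w + 0.1225)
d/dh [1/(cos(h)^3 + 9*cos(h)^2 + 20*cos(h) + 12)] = (3*cos(h)^2 + 18*cos(h) + 20)*sin(h)/(cos(h)^3 + 9*cos(h)^2 + 20*cos(h) + 12)^2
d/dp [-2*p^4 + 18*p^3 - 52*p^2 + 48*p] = -8*p^3 + 54*p^2 - 104*p + 48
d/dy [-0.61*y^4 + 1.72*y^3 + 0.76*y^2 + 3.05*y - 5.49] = -2.44*y^3 + 5.16*y^2 + 1.52*y + 3.05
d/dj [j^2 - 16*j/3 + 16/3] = 2*j - 16/3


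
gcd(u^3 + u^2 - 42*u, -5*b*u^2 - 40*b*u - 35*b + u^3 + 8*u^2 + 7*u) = u + 7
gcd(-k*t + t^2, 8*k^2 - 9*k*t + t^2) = -k + t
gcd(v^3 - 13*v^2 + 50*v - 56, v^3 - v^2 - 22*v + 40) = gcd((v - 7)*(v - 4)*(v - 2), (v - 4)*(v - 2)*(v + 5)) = v^2 - 6*v + 8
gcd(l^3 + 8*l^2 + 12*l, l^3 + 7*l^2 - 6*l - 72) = l + 6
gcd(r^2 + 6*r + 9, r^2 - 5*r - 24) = r + 3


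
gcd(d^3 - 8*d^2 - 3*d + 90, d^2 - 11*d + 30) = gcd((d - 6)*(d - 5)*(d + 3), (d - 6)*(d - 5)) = d^2 - 11*d + 30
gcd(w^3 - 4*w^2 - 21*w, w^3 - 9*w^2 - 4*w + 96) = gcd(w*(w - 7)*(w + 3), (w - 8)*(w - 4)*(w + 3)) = w + 3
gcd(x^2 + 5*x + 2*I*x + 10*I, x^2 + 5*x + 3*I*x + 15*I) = x + 5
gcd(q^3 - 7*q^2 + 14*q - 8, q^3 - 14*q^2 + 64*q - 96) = q - 4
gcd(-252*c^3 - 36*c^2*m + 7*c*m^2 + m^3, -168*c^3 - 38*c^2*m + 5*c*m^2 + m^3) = 42*c^2 - c*m - m^2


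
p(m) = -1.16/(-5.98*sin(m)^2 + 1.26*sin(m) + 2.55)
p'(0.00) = 0.22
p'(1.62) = 0.13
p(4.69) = 0.25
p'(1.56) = -0.03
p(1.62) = 0.54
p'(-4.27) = 3.32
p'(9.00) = 0.92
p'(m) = -1.16*(11.96*sin(m)*cos(m) - 1.26*cos(m))/(-5.98*sin(m)^2 + 1.26*sin(m) + 2.55)^2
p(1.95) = 0.81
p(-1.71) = 0.25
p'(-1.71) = -0.10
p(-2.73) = -1.07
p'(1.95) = 2.04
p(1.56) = 0.53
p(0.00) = -0.45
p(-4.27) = 0.97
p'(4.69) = -0.02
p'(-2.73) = -5.42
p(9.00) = -0.56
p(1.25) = 0.71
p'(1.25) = -1.37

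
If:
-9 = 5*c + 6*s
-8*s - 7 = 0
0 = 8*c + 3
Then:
No Solution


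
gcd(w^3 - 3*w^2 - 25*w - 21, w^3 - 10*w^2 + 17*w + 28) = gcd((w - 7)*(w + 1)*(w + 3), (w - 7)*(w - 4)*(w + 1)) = w^2 - 6*w - 7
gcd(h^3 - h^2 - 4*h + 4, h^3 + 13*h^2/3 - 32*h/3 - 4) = h - 2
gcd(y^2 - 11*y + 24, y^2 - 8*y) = y - 8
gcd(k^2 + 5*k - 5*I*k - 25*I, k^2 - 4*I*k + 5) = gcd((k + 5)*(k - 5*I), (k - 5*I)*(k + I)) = k - 5*I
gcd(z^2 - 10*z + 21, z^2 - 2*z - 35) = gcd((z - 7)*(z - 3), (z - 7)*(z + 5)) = z - 7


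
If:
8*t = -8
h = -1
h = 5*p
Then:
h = -1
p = -1/5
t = -1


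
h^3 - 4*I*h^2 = h^2*(h - 4*I)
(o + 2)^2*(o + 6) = o^3 + 10*o^2 + 28*o + 24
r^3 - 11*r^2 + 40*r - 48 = (r - 4)^2*(r - 3)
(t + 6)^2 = t^2 + 12*t + 36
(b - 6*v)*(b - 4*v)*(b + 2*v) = b^3 - 8*b^2*v + 4*b*v^2 + 48*v^3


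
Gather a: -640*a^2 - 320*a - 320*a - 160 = -640*a^2 - 640*a - 160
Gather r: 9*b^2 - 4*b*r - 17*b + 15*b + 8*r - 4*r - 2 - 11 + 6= 9*b^2 - 2*b + r*(4 - 4*b) - 7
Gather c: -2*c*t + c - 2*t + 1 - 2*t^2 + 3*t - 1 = c*(1 - 2*t) - 2*t^2 + t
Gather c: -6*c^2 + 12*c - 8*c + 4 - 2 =-6*c^2 + 4*c + 2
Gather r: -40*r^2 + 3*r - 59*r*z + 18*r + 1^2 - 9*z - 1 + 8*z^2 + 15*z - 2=-40*r^2 + r*(21 - 59*z) + 8*z^2 + 6*z - 2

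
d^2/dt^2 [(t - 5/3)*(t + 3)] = 2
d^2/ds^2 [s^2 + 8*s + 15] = 2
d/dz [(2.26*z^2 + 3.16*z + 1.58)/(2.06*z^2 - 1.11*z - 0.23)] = (-9.0182*z^2 - 7.5492*z + 1.027)/(4.2436*z^4 - 4.5732*z^3 + 0.2845*z^2 + 0.5106*z + 0.0529)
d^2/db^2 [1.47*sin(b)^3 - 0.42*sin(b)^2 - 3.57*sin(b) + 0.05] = 2.4675*sin(b) + 3.3075*sin(3*b) - 0.84*cos(2*b)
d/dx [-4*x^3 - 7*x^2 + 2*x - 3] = -12*x^2 - 14*x + 2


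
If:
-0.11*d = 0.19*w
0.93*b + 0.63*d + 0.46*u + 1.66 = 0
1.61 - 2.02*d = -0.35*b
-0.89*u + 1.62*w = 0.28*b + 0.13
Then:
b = -2.11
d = 0.43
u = 0.06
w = -0.25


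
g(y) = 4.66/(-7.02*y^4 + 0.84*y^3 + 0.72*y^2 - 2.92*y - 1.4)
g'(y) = 4.66*(28.08*y^3 - 2.52*y^2 - 1.44*y + 2.92)/(-7.02*y^4 + 0.84*y^3 + 0.72*y^2 - 2.92*y - 1.4)^2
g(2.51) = -0.02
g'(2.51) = 0.03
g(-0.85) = -1.81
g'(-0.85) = -10.46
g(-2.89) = -0.01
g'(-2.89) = -0.01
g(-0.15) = -4.89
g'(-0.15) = 15.34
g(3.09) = -0.01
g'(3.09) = 0.01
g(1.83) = -0.06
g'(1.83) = 0.13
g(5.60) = -0.00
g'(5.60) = 0.00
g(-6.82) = -0.00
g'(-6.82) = -0.00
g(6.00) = -0.00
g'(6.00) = 0.00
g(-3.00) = -0.01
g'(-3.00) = -0.01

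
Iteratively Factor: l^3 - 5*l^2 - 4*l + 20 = (l + 2)*(l^2 - 7*l + 10) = (l - 2)*(l + 2)*(l - 5)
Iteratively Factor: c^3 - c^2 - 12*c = (c + 3)*(c^2 - 4*c) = c*(c + 3)*(c - 4)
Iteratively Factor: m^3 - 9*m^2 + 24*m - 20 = (m - 2)*(m^2 - 7*m + 10) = (m - 2)^2*(m - 5)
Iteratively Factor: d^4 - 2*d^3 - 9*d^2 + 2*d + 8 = (d + 1)*(d^3 - 3*d^2 - 6*d + 8) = (d + 1)*(d + 2)*(d^2 - 5*d + 4) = (d - 1)*(d + 1)*(d + 2)*(d - 4)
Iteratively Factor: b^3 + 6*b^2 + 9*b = (b)*(b^2 + 6*b + 9) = b*(b + 3)*(b + 3)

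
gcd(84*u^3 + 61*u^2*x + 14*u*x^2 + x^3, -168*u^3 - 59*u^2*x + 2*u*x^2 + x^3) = 21*u^2 + 10*u*x + x^2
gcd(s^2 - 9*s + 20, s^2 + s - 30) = s - 5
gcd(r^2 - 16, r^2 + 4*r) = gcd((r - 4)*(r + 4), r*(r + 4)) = r + 4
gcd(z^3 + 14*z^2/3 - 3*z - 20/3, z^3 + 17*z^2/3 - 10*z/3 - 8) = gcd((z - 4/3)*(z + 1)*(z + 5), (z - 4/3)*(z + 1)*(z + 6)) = z^2 - z/3 - 4/3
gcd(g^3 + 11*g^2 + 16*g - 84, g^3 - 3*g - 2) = g - 2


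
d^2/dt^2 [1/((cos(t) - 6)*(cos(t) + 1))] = (-4*sin(t)^4 + 51*sin(t)^2 + 45*cos(t)/4 + 15*cos(3*t)/4 + 15)/((cos(t) - 6)^3*(cos(t) + 1)^3)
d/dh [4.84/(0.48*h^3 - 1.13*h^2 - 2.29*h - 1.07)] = (-6.9696*h^2 + 10.9384*h + 11.0836)/(-0.48*h^3 + 1.13*h^2 + 2.29*h + 1.07)^2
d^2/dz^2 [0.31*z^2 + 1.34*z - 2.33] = 0.620000000000000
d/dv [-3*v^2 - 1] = -6*v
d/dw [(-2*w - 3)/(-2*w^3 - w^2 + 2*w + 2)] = 2*(-4*w^3 - 10*w^2 - 3*w + 1)/(4*w^6 + 4*w^5 - 7*w^4 - 12*w^3 + 8*w + 4)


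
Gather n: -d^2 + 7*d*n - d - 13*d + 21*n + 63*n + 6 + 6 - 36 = -d^2 - 14*d + n*(7*d + 84) - 24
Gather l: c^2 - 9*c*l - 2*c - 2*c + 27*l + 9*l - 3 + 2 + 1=c^2 - 4*c + l*(36 - 9*c)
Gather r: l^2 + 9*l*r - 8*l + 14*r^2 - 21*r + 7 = l^2 - 8*l + 14*r^2 + r*(9*l - 21) + 7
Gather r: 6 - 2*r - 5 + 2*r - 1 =0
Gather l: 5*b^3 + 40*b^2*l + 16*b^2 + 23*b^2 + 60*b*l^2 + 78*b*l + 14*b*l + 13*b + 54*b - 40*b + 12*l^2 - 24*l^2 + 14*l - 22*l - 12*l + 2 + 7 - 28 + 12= 5*b^3 + 39*b^2 + 27*b + l^2*(60*b - 12) + l*(40*b^2 + 92*b - 20) - 7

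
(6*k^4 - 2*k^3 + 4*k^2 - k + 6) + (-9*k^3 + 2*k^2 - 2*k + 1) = 6*k^4 - 11*k^3 + 6*k^2 - 3*k + 7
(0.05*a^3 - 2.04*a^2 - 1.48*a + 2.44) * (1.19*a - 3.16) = 0.0595*a^4 - 2.5856*a^3 + 4.6852*a^2 + 7.5804*a - 7.7104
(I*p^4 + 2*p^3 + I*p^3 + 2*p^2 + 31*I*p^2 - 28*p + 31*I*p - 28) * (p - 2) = I*p^5 + 2*p^4 - I*p^4 - 2*p^3 + 29*I*p^3 - 32*p^2 - 31*I*p^2 + 28*p - 62*I*p + 56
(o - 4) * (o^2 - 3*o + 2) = o^3 - 7*o^2 + 14*o - 8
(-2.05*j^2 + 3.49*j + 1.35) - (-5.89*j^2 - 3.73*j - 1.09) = 3.84*j^2 + 7.22*j + 2.44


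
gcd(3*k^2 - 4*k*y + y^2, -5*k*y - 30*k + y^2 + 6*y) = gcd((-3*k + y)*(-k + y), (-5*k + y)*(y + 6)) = 1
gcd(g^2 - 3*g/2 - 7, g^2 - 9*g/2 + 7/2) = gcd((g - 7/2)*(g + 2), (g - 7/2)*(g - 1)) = g - 7/2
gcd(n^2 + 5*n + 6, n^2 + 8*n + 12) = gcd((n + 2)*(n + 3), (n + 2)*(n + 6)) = n + 2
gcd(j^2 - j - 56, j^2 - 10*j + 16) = j - 8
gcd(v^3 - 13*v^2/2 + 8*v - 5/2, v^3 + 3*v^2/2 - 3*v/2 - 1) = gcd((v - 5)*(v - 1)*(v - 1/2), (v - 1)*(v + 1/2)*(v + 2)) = v - 1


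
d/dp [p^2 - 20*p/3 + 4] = 2*p - 20/3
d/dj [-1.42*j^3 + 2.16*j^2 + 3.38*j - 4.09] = -4.26*j^2 + 4.32*j + 3.38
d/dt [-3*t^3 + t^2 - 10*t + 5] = -9*t^2 + 2*t - 10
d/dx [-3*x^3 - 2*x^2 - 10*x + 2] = -9*x^2 - 4*x - 10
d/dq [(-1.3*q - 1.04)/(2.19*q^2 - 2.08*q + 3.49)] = (2.847*q^2 + 4.5552*q - 6.7002)/(4.7961*q^4 - 9.1104*q^3 + 19.6126*q^2 - 14.5184*q + 12.1801)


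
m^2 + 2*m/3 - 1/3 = (m - 1/3)*(m + 1)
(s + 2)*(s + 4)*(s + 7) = s^3 + 13*s^2 + 50*s + 56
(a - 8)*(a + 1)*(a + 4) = a^3 - 3*a^2 - 36*a - 32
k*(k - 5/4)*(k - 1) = k^3 - 9*k^2/4 + 5*k/4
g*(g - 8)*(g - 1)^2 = g^4 - 10*g^3 + 17*g^2 - 8*g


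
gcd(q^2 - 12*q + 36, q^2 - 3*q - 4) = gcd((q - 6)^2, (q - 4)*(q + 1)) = 1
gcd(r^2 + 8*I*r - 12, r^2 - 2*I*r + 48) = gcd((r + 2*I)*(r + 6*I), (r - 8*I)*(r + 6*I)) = r + 6*I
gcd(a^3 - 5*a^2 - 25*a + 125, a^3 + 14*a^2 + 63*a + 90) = a + 5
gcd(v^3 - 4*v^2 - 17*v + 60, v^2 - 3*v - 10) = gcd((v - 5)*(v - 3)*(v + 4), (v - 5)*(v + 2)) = v - 5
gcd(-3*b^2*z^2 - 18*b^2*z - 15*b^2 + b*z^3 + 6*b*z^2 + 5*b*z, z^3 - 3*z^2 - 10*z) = 1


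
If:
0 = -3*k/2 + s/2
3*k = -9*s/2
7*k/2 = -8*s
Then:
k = 0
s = 0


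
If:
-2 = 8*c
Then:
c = -1/4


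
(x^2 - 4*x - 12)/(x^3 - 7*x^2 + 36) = 1/(x - 3)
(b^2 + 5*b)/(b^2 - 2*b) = (b + 5)/(b - 2)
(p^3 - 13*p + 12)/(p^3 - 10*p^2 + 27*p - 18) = (p + 4)/(p - 6)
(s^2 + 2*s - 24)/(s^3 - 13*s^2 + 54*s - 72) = (s + 6)/(s^2 - 9*s + 18)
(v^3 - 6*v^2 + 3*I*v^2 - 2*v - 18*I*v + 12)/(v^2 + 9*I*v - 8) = (v^2 + 2*v*(-3 + I) - 12*I)/(v + 8*I)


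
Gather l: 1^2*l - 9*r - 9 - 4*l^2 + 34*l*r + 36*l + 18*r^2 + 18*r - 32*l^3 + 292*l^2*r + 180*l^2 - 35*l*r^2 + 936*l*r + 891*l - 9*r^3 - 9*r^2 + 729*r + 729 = -32*l^3 + l^2*(292*r + 176) + l*(-35*r^2 + 970*r + 928) - 9*r^3 + 9*r^2 + 738*r + 720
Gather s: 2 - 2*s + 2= 4 - 2*s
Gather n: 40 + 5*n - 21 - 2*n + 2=3*n + 21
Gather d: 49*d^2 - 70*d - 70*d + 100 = 49*d^2 - 140*d + 100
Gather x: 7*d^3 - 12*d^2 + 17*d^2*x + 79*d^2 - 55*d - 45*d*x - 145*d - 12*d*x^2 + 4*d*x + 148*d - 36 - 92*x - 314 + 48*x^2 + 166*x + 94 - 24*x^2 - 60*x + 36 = 7*d^3 + 67*d^2 - 52*d + x^2*(24 - 12*d) + x*(17*d^2 - 41*d + 14) - 220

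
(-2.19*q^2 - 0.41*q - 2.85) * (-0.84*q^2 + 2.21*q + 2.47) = 1.8396*q^4 - 4.4955*q^3 - 3.9214*q^2 - 7.3112*q - 7.0395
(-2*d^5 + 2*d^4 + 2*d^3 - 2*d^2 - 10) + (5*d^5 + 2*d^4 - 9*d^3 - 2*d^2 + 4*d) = 3*d^5 + 4*d^4 - 7*d^3 - 4*d^2 + 4*d - 10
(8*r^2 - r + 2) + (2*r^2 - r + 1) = 10*r^2 - 2*r + 3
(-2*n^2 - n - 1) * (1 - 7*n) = 14*n^3 + 5*n^2 + 6*n - 1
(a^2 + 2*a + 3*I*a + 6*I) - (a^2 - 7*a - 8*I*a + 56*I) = 9*a + 11*I*a - 50*I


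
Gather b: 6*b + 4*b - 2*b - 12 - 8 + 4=8*b - 16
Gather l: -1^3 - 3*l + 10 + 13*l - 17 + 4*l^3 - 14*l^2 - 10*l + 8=4*l^3 - 14*l^2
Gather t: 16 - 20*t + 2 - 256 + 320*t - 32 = 300*t - 270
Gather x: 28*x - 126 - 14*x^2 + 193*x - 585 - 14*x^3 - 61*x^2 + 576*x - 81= -14*x^3 - 75*x^2 + 797*x - 792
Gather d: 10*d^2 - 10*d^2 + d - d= 0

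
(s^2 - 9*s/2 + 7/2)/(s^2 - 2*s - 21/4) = 2*(s - 1)/(2*s + 3)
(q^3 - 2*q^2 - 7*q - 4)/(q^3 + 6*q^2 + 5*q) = (q^2 - 3*q - 4)/(q*(q + 5))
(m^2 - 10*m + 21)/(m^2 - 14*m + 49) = (m - 3)/(m - 7)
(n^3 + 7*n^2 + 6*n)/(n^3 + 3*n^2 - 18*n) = (n + 1)/(n - 3)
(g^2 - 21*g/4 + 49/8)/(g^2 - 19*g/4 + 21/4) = (g - 7/2)/(g - 3)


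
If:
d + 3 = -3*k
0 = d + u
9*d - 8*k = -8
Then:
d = -48/35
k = -19/35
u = 48/35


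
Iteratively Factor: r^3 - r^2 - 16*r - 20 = (r + 2)*(r^2 - 3*r - 10) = (r - 5)*(r + 2)*(r + 2)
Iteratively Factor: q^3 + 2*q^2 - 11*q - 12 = (q + 1)*(q^2 + q - 12) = (q - 3)*(q + 1)*(q + 4)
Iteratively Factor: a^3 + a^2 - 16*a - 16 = (a + 4)*(a^2 - 3*a - 4) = (a - 4)*(a + 4)*(a + 1)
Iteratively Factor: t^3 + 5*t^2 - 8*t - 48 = (t + 4)*(t^2 + t - 12) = (t + 4)^2*(t - 3)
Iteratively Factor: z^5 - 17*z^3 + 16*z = (z + 1)*(z^4 - z^3 - 16*z^2 + 16*z) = (z - 1)*(z + 1)*(z^3 - 16*z) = z*(z - 1)*(z + 1)*(z^2 - 16) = z*(z - 1)*(z + 1)*(z + 4)*(z - 4)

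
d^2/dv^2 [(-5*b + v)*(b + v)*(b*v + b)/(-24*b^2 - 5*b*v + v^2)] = 2*b^2*(-1704*b^4 + 1368*b^3*v + 811*b^3 + 72*b^2*v^2 - 213*b^2*v + 24*b*v^3 + 57*b*v^2 + v^3)/(-13824*b^6 - 8640*b^5*v - 72*b^4*v^2 + 595*b^3*v^3 + 3*b^2*v^4 - 15*b*v^5 + v^6)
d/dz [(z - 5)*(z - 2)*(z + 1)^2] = 4*z^3 - 15*z^2 - 6*z + 13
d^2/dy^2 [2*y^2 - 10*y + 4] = 4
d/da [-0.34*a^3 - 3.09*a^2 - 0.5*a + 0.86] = -1.02*a^2 - 6.18*a - 0.5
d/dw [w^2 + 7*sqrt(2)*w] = 2*w + 7*sqrt(2)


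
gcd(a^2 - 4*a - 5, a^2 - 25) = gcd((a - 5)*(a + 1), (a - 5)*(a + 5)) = a - 5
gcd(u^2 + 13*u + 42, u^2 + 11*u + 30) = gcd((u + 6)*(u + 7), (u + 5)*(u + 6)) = u + 6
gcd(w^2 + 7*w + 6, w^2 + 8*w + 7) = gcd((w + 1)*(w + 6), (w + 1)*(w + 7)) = w + 1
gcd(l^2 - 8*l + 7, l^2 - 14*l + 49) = l - 7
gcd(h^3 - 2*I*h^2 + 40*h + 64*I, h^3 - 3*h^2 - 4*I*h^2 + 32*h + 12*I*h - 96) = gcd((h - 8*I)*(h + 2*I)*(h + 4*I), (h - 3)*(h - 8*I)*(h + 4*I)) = h^2 - 4*I*h + 32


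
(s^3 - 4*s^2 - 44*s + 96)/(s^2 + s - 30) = (s^2 - 10*s + 16)/(s - 5)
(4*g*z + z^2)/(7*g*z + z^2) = (4*g + z)/(7*g + z)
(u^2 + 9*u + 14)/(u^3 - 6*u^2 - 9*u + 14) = (u + 7)/(u^2 - 8*u + 7)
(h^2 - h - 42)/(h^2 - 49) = (h + 6)/(h + 7)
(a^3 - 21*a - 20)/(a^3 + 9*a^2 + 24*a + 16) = (a - 5)/(a + 4)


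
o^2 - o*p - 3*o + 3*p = (o - 3)*(o - p)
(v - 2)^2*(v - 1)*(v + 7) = v^4 + 2*v^3 - 27*v^2 + 52*v - 28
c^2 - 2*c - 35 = (c - 7)*(c + 5)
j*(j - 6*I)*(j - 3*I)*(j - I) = j^4 - 10*I*j^3 - 27*j^2 + 18*I*j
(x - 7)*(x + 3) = x^2 - 4*x - 21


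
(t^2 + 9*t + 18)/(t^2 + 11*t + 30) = (t + 3)/(t + 5)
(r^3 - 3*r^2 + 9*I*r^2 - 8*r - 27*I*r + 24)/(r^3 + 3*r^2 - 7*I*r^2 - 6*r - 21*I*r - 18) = (r^3 + r^2*(-3 + 9*I) + r*(-8 - 27*I) + 24)/(r^3 + r^2*(3 - 7*I) + r*(-6 - 21*I) - 18)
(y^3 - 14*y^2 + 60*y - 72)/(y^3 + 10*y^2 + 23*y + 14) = (y^3 - 14*y^2 + 60*y - 72)/(y^3 + 10*y^2 + 23*y + 14)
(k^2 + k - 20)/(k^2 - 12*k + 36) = (k^2 + k - 20)/(k^2 - 12*k + 36)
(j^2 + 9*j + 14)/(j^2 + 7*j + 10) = (j + 7)/(j + 5)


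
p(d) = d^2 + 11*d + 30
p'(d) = 2*d + 11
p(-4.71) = 0.37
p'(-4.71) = 1.58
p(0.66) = 37.70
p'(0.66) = 12.32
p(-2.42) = 9.24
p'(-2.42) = 6.16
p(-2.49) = 8.81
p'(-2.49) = 6.02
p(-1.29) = 17.47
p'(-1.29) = 8.42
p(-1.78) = 13.59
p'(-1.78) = 7.44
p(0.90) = 40.71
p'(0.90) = 12.80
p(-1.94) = 12.42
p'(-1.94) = 7.12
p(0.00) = 30.00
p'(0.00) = 11.00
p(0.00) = 30.00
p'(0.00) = 11.00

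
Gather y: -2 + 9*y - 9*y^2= -9*y^2 + 9*y - 2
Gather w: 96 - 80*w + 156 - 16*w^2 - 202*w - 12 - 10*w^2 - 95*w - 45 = -26*w^2 - 377*w + 195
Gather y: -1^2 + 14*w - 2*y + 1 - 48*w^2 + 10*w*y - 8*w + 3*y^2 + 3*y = -48*w^2 + 6*w + 3*y^2 + y*(10*w + 1)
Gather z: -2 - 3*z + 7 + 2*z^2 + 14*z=2*z^2 + 11*z + 5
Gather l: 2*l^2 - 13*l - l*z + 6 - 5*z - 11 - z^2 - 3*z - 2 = 2*l^2 + l*(-z - 13) - z^2 - 8*z - 7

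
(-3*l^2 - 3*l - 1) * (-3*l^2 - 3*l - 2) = 9*l^4 + 18*l^3 + 18*l^2 + 9*l + 2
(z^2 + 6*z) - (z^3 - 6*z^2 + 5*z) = -z^3 + 7*z^2 + z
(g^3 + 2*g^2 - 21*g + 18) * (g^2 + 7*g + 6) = g^5 + 9*g^4 - g^3 - 117*g^2 + 108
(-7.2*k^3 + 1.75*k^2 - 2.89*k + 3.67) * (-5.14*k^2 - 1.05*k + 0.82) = 37.008*k^5 - 1.435*k^4 + 7.1131*k^3 - 14.3943*k^2 - 6.2233*k + 3.0094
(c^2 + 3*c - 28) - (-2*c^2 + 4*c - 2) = 3*c^2 - c - 26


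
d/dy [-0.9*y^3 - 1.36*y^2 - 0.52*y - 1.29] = -2.7*y^2 - 2.72*y - 0.52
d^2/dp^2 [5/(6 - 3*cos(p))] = 5*(cos(p)^2 + 2*cos(p) - 2)/(3*(cos(p) - 2)^3)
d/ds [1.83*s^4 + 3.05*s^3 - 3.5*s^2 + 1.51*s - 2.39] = 7.32*s^3 + 9.15*s^2 - 7.0*s + 1.51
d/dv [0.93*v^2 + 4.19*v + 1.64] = 1.86*v + 4.19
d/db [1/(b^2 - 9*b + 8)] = (9 - 2*b)/(b^2 - 9*b + 8)^2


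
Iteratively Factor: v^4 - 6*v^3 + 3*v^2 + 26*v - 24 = (v - 1)*(v^3 - 5*v^2 - 2*v + 24) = (v - 1)*(v + 2)*(v^2 - 7*v + 12) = (v - 4)*(v - 1)*(v + 2)*(v - 3)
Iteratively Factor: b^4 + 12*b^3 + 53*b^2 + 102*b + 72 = (b + 3)*(b^3 + 9*b^2 + 26*b + 24) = (b + 3)^2*(b^2 + 6*b + 8) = (b + 2)*(b + 3)^2*(b + 4)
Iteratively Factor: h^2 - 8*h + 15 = (h - 5)*(h - 3)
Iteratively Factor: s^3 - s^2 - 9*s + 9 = (s + 3)*(s^2 - 4*s + 3) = (s - 3)*(s + 3)*(s - 1)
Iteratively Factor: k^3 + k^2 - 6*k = (k - 2)*(k^2 + 3*k) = k*(k - 2)*(k + 3)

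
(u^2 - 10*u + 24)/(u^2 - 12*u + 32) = (u - 6)/(u - 8)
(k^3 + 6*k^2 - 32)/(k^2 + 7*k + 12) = (k^2 + 2*k - 8)/(k + 3)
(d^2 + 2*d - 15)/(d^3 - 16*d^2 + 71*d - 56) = (d^2 + 2*d - 15)/(d^3 - 16*d^2 + 71*d - 56)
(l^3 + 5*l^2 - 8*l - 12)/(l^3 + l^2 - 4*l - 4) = (l + 6)/(l + 2)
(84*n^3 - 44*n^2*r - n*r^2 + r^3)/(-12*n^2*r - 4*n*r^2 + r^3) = (-14*n^2 + 5*n*r + r^2)/(r*(2*n + r))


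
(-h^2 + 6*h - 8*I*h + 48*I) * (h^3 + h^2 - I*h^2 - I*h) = -h^5 + 5*h^4 - 7*I*h^4 - 2*h^3 + 35*I*h^3 + 40*h^2 + 42*I*h^2 + 48*h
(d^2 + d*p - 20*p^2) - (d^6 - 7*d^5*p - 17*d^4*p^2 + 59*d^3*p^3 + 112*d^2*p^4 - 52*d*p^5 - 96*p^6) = -d^6 + 7*d^5*p + 17*d^4*p^2 - 59*d^3*p^3 - 112*d^2*p^4 + d^2 + 52*d*p^5 + d*p + 96*p^6 - 20*p^2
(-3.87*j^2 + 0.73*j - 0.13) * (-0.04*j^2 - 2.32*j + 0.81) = 0.1548*j^4 + 8.9492*j^3 - 4.8231*j^2 + 0.8929*j - 0.1053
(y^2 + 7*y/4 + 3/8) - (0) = y^2 + 7*y/4 + 3/8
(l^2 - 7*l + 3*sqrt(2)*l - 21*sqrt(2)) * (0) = 0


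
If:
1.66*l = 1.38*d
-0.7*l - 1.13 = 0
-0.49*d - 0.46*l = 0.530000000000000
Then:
No Solution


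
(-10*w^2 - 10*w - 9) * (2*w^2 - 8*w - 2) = -20*w^4 + 60*w^3 + 82*w^2 + 92*w + 18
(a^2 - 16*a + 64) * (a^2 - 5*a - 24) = a^4 - 21*a^3 + 120*a^2 + 64*a - 1536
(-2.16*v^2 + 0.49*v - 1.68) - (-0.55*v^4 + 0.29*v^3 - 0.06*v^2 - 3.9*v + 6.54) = 0.55*v^4 - 0.29*v^3 - 2.1*v^2 + 4.39*v - 8.22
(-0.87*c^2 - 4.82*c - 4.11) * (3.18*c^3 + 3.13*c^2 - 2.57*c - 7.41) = -2.7666*c^5 - 18.0507*c^4 - 25.9205*c^3 + 5.9698*c^2 + 46.2789*c + 30.4551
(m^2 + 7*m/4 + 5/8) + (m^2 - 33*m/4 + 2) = 2*m^2 - 13*m/2 + 21/8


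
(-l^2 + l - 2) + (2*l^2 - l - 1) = l^2 - 3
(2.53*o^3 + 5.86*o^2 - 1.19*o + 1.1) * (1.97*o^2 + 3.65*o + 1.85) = 4.9841*o^5 + 20.7787*o^4 + 23.7252*o^3 + 8.6645*o^2 + 1.8135*o + 2.035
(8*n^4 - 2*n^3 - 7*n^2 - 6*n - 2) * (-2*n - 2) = -16*n^5 - 12*n^4 + 18*n^3 + 26*n^2 + 16*n + 4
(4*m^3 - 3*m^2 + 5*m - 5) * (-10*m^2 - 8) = -40*m^5 + 30*m^4 - 82*m^3 + 74*m^2 - 40*m + 40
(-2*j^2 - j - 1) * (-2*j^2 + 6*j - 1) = 4*j^4 - 10*j^3 - 2*j^2 - 5*j + 1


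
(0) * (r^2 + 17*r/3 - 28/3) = 0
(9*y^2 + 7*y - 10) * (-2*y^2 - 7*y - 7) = -18*y^4 - 77*y^3 - 92*y^2 + 21*y + 70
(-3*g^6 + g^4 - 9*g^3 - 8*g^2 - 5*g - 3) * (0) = 0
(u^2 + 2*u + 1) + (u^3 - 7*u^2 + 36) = u^3 - 6*u^2 + 2*u + 37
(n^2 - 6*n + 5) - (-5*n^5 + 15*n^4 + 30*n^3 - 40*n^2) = 5*n^5 - 15*n^4 - 30*n^3 + 41*n^2 - 6*n + 5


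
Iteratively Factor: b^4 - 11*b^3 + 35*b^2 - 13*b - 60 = (b - 3)*(b^3 - 8*b^2 + 11*b + 20) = (b - 3)*(b + 1)*(b^2 - 9*b + 20) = (b - 5)*(b - 3)*(b + 1)*(b - 4)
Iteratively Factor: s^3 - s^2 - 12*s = (s - 4)*(s^2 + 3*s) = (s - 4)*(s + 3)*(s)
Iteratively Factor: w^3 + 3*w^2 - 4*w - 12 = (w - 2)*(w^2 + 5*w + 6) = (w - 2)*(w + 3)*(w + 2)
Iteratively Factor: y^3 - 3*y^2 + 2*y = (y)*(y^2 - 3*y + 2) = y*(y - 1)*(y - 2)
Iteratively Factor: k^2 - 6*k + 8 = (k - 4)*(k - 2)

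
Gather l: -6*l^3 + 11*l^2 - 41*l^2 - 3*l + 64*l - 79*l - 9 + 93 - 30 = -6*l^3 - 30*l^2 - 18*l + 54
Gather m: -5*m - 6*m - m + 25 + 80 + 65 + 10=180 - 12*m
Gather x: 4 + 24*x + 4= 24*x + 8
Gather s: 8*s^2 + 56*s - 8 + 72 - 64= 8*s^2 + 56*s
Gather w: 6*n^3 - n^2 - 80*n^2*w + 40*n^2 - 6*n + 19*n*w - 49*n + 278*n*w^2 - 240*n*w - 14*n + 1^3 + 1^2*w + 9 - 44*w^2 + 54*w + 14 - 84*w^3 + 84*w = 6*n^3 + 39*n^2 - 69*n - 84*w^3 + w^2*(278*n - 44) + w*(-80*n^2 - 221*n + 139) + 24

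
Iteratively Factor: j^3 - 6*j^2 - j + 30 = (j - 3)*(j^2 - 3*j - 10) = (j - 3)*(j + 2)*(j - 5)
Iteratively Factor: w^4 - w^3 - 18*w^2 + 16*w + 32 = (w - 4)*(w^3 + 3*w^2 - 6*w - 8) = (w - 4)*(w + 1)*(w^2 + 2*w - 8) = (w - 4)*(w + 1)*(w + 4)*(w - 2)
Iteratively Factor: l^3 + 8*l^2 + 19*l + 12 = (l + 4)*(l^2 + 4*l + 3) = (l + 3)*(l + 4)*(l + 1)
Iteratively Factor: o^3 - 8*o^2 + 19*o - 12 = (o - 1)*(o^2 - 7*o + 12) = (o - 4)*(o - 1)*(o - 3)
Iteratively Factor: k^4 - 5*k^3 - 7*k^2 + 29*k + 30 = (k + 1)*(k^3 - 6*k^2 - k + 30) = (k + 1)*(k + 2)*(k^2 - 8*k + 15) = (k - 5)*(k + 1)*(k + 2)*(k - 3)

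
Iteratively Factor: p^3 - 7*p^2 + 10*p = (p - 5)*(p^2 - 2*p) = (p - 5)*(p - 2)*(p)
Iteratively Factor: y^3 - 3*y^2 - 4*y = (y - 4)*(y^2 + y) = y*(y - 4)*(y + 1)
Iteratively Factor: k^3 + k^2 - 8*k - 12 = (k + 2)*(k^2 - k - 6) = (k + 2)^2*(k - 3)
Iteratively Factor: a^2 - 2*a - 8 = (a + 2)*(a - 4)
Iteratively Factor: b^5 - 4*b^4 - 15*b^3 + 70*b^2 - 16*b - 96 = (b - 4)*(b^4 - 15*b^2 + 10*b + 24) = (b - 4)*(b - 3)*(b^3 + 3*b^2 - 6*b - 8) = (b - 4)*(b - 3)*(b - 2)*(b^2 + 5*b + 4) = (b - 4)*(b - 3)*(b - 2)*(b + 1)*(b + 4)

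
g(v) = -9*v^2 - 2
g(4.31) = -169.18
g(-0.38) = -3.30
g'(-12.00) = 216.00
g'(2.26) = -40.68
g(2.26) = -47.97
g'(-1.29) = 23.22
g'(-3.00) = 54.00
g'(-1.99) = 35.82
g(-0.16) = -2.23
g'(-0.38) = 6.84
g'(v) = -18*v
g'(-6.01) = 108.18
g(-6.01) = -327.08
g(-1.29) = -16.98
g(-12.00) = -1298.00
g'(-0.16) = 2.88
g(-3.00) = -83.00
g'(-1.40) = 25.20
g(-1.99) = -37.64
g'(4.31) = -77.58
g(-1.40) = -19.64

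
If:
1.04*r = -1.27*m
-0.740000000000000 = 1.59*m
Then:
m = -0.47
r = 0.57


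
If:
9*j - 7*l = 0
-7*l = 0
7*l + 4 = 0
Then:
No Solution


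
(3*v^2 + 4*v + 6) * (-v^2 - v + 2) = -3*v^4 - 7*v^3 - 4*v^2 + 2*v + 12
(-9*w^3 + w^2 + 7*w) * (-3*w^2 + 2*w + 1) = 27*w^5 - 21*w^4 - 28*w^3 + 15*w^2 + 7*w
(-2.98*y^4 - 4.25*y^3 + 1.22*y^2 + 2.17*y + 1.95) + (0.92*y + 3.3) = -2.98*y^4 - 4.25*y^3 + 1.22*y^2 + 3.09*y + 5.25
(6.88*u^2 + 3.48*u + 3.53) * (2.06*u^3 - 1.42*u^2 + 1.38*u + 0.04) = 14.1728*u^5 - 2.6008*u^4 + 11.8246*u^3 + 0.0650000000000004*u^2 + 5.0106*u + 0.1412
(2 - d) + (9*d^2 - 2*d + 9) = 9*d^2 - 3*d + 11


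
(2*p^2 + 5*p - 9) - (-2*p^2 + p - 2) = 4*p^2 + 4*p - 7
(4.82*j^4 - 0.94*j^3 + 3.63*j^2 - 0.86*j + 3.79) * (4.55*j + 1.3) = 21.931*j^5 + 1.989*j^4 + 15.2945*j^3 + 0.806*j^2 + 16.1265*j + 4.927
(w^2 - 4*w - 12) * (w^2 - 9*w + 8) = w^4 - 13*w^3 + 32*w^2 + 76*w - 96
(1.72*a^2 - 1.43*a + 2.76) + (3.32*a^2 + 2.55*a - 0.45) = 5.04*a^2 + 1.12*a + 2.31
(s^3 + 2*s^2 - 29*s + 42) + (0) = s^3 + 2*s^2 - 29*s + 42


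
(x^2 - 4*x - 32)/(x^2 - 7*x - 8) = (x + 4)/(x + 1)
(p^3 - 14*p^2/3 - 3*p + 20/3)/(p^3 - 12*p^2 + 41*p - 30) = (p + 4/3)/(p - 6)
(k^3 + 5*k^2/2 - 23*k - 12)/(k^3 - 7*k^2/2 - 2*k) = (k + 6)/k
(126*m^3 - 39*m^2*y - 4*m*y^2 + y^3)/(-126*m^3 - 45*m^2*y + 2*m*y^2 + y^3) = (-3*m + y)/(3*m + y)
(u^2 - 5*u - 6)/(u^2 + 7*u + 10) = (u^2 - 5*u - 6)/(u^2 + 7*u + 10)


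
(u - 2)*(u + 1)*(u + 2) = u^3 + u^2 - 4*u - 4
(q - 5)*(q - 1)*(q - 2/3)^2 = q^4 - 22*q^3/3 + 121*q^2/9 - 28*q/3 + 20/9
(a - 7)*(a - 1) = a^2 - 8*a + 7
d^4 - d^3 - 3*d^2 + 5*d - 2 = (d - 1)^3*(d + 2)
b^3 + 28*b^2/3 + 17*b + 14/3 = (b + 1/3)*(b + 2)*(b + 7)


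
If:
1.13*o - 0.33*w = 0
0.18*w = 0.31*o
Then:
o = 0.00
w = 0.00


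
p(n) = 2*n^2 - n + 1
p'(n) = 4*n - 1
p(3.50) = 22.00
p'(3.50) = 13.00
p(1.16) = 2.53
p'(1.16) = 3.64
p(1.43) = 3.66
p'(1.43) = 4.72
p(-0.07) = 1.08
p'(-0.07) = -1.28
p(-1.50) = 7.00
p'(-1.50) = -7.00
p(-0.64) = 2.46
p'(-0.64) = -3.56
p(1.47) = 3.85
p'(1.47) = 4.88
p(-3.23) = 25.10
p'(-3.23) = -13.92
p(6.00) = 67.00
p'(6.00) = 23.00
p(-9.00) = 172.00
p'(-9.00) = -37.00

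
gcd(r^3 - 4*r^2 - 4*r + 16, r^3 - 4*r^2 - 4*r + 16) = r^3 - 4*r^2 - 4*r + 16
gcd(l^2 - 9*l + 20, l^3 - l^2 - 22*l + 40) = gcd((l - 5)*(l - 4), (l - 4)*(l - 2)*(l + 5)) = l - 4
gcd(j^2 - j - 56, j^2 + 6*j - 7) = j + 7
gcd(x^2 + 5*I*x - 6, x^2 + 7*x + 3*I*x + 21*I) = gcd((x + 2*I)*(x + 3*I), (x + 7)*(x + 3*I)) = x + 3*I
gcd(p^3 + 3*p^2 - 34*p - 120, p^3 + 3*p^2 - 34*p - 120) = p^3 + 3*p^2 - 34*p - 120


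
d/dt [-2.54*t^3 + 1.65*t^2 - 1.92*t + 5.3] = -7.62*t^2 + 3.3*t - 1.92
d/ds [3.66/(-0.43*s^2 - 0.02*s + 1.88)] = (3.1476*s + 0.0732)/(0.43*s^2 + 0.02*s - 1.88)^2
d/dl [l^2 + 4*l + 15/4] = 2*l + 4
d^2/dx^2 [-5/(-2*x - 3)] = 40/(2*x + 3)^3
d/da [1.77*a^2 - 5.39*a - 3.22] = 3.54*a - 5.39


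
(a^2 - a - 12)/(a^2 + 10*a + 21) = (a - 4)/(a + 7)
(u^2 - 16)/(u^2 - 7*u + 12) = (u + 4)/(u - 3)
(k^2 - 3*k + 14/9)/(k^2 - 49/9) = (3*k - 2)/(3*k + 7)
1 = 1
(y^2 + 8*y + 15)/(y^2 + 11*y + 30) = (y + 3)/(y + 6)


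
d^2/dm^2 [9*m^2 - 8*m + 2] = 18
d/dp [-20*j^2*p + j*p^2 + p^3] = -20*j^2 + 2*j*p + 3*p^2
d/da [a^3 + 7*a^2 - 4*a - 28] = 3*a^2 + 14*a - 4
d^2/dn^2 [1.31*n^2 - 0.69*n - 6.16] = 2.62000000000000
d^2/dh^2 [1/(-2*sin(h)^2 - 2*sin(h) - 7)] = 2*(8*sin(h)^4 + 6*sin(h)^3 - 38*sin(h)^2 - 19*sin(h) + 10)/(2*sin(h) - cos(2*h) + 8)^3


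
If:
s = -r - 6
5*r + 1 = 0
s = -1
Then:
No Solution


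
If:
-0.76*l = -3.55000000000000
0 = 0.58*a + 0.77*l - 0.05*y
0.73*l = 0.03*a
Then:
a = 113.66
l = 4.67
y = 1390.42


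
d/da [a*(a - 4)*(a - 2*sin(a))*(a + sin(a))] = a*(a - 4)*(a - 2*sin(a))*(cos(a) + 1) - a*(a - 4)*(a + sin(a))*(2*cos(a) - 1) + a*(a - 2*sin(a))*(a + sin(a)) + (a - 4)*(a - 2*sin(a))*(a + sin(a))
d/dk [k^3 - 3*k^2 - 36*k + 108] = 3*k^2 - 6*k - 36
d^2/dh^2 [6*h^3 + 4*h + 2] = 36*h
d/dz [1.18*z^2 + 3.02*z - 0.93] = 2.36*z + 3.02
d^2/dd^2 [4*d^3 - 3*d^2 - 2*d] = 24*d - 6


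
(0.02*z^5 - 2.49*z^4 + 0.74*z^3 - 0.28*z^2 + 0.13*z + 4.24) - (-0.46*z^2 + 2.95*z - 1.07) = 0.02*z^5 - 2.49*z^4 + 0.74*z^3 + 0.18*z^2 - 2.82*z + 5.31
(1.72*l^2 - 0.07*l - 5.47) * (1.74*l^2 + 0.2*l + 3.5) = 2.9928*l^4 + 0.2222*l^3 - 3.5118*l^2 - 1.339*l - 19.145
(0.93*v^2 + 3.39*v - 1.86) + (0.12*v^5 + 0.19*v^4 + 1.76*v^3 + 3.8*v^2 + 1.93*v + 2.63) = 0.12*v^5 + 0.19*v^4 + 1.76*v^3 + 4.73*v^2 + 5.32*v + 0.77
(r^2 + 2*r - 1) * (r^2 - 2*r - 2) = r^4 - 7*r^2 - 2*r + 2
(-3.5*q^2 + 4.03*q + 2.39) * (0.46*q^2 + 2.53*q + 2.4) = -1.61*q^4 - 7.0012*q^3 + 2.8953*q^2 + 15.7187*q + 5.736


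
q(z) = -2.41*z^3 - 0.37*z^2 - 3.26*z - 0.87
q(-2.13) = 27.68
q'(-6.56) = -309.54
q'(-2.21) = -36.94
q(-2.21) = 30.54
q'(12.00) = -1053.26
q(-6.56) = 684.94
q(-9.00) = 1755.39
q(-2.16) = 28.73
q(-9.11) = 1820.22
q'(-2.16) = -35.39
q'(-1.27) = -13.98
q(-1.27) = 7.61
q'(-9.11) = -596.55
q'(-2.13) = -34.49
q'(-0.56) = -5.11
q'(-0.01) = -3.25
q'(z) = -7.23*z^2 - 0.74*z - 3.26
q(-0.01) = -0.84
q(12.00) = -4257.75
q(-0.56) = 1.26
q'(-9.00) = -582.23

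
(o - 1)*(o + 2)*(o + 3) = o^3 + 4*o^2 + o - 6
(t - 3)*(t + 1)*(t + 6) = t^3 + 4*t^2 - 15*t - 18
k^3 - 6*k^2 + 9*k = k*(k - 3)^2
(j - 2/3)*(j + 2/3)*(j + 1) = j^3 + j^2 - 4*j/9 - 4/9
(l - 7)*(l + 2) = l^2 - 5*l - 14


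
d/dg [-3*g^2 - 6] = -6*g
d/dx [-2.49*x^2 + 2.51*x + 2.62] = 2.51 - 4.98*x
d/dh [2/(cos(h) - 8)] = 2*sin(h)/(cos(h) - 8)^2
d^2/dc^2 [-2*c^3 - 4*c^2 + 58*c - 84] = -12*c - 8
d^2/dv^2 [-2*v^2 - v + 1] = -4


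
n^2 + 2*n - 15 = (n - 3)*(n + 5)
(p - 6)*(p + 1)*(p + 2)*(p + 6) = p^4 + 3*p^3 - 34*p^2 - 108*p - 72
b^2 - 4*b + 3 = (b - 3)*(b - 1)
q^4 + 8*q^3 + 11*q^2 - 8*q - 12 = (q - 1)*(q + 1)*(q + 2)*(q + 6)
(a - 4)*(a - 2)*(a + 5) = a^3 - a^2 - 22*a + 40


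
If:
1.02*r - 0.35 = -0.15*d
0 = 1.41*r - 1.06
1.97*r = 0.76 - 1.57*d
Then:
No Solution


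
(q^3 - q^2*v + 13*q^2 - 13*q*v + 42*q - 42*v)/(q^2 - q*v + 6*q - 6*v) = q + 7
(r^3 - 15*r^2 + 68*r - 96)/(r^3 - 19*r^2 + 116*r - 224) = (r - 3)/(r - 7)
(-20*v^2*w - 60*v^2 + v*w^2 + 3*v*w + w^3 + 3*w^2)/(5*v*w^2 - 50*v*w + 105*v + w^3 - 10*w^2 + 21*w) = (-4*v*w - 12*v + w^2 + 3*w)/(w^2 - 10*w + 21)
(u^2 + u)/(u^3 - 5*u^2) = (u + 1)/(u*(u - 5))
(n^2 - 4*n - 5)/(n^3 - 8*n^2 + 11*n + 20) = 1/(n - 4)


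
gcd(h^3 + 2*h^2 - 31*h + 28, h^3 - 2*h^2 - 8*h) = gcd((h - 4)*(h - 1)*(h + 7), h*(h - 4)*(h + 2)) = h - 4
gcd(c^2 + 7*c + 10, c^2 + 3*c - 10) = c + 5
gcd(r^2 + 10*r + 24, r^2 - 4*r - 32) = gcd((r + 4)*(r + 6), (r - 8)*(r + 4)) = r + 4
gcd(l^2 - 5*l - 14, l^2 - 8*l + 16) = 1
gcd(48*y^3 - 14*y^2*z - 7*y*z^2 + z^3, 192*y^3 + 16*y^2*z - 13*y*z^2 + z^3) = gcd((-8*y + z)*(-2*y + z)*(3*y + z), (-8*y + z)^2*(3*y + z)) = 24*y^2 + 5*y*z - z^2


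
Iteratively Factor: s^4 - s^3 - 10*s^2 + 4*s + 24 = (s - 3)*(s^3 + 2*s^2 - 4*s - 8) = (s - 3)*(s + 2)*(s^2 - 4) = (s - 3)*(s - 2)*(s + 2)*(s + 2)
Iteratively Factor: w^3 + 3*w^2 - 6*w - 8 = (w - 2)*(w^2 + 5*w + 4) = (w - 2)*(w + 4)*(w + 1)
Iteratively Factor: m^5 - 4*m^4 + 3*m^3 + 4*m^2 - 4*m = (m - 2)*(m^4 - 2*m^3 - m^2 + 2*m) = m*(m - 2)*(m^3 - 2*m^2 - m + 2) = m*(m - 2)*(m + 1)*(m^2 - 3*m + 2) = m*(m - 2)^2*(m + 1)*(m - 1)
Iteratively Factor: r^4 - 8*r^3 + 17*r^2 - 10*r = (r - 2)*(r^3 - 6*r^2 + 5*r) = (r - 2)*(r - 1)*(r^2 - 5*r) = (r - 5)*(r - 2)*(r - 1)*(r)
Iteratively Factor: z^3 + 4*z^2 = (z)*(z^2 + 4*z) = z^2*(z + 4)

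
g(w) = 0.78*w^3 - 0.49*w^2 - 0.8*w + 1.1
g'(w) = 2.34*w^2 - 0.98*w - 0.8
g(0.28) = 0.85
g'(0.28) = -0.89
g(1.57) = 1.65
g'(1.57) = 3.43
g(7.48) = 294.14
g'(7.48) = 122.79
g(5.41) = 105.94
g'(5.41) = 62.39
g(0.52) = 0.66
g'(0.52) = -0.68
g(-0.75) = 1.10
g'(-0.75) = 1.25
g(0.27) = 0.86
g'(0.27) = -0.89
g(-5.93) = -174.04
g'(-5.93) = 87.30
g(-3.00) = -21.97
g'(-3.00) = 23.20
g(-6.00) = -180.22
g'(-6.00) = 89.32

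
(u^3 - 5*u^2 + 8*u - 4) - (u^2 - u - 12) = u^3 - 6*u^2 + 9*u + 8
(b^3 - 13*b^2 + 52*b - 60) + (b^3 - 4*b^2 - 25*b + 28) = 2*b^3 - 17*b^2 + 27*b - 32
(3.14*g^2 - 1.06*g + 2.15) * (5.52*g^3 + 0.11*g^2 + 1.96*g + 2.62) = 17.3328*g^5 - 5.5058*g^4 + 17.9058*g^3 + 6.3857*g^2 + 1.4368*g + 5.633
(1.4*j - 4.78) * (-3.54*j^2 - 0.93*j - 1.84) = -4.956*j^3 + 15.6192*j^2 + 1.8694*j + 8.7952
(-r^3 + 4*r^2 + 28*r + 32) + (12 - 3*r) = -r^3 + 4*r^2 + 25*r + 44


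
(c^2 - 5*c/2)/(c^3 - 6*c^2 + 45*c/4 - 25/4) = 2*c/(2*c^2 - 7*c + 5)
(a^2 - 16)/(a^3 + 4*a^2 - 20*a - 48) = (a + 4)/(a^2 + 8*a + 12)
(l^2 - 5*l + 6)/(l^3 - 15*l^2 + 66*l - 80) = (l - 3)/(l^2 - 13*l + 40)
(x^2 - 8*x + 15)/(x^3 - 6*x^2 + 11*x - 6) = (x - 5)/(x^2 - 3*x + 2)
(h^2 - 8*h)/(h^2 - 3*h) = (h - 8)/(h - 3)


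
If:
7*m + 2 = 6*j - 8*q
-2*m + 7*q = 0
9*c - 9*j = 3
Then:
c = 65*q/12 + 2/3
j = 65*q/12 + 1/3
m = 7*q/2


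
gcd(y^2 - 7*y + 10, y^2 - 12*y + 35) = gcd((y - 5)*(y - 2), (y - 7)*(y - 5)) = y - 5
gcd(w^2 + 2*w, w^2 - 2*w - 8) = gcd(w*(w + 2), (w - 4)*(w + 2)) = w + 2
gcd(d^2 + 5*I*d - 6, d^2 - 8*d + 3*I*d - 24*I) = d + 3*I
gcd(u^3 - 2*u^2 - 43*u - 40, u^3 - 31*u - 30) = u^2 + 6*u + 5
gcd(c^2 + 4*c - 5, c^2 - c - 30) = c + 5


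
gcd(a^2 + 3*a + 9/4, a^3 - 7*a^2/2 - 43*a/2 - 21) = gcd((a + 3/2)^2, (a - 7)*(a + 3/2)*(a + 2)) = a + 3/2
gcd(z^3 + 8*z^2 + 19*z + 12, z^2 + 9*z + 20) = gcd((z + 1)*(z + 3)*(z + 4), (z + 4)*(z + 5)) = z + 4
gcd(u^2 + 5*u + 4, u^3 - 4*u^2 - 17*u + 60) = u + 4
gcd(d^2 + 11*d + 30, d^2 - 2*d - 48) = d + 6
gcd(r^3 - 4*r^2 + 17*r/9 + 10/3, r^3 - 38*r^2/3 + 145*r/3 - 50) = r - 5/3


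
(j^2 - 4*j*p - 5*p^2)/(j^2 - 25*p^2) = (j + p)/(j + 5*p)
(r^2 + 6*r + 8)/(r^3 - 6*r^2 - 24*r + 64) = (r + 2)/(r^2 - 10*r + 16)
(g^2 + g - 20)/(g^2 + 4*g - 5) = (g - 4)/(g - 1)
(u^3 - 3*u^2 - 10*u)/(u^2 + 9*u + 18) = u*(u^2 - 3*u - 10)/(u^2 + 9*u + 18)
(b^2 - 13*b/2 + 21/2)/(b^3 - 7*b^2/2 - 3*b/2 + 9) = (2*b - 7)/(2*b^2 - b - 6)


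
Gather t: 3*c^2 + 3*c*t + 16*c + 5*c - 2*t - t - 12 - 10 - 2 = 3*c^2 + 21*c + t*(3*c - 3) - 24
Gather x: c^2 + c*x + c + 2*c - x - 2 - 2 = c^2 + 3*c + x*(c - 1) - 4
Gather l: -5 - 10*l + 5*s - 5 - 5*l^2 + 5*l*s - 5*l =-5*l^2 + l*(5*s - 15) + 5*s - 10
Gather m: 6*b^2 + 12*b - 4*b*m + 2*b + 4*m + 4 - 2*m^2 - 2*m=6*b^2 + 14*b - 2*m^2 + m*(2 - 4*b) + 4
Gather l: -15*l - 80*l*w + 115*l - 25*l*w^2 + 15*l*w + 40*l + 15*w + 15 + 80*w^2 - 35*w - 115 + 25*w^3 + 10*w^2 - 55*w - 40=l*(-25*w^2 - 65*w + 140) + 25*w^3 + 90*w^2 - 75*w - 140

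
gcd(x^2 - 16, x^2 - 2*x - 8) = x - 4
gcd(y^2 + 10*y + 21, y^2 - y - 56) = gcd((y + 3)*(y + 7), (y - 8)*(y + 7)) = y + 7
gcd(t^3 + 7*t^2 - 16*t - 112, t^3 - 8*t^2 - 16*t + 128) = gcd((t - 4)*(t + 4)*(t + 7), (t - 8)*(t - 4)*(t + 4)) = t^2 - 16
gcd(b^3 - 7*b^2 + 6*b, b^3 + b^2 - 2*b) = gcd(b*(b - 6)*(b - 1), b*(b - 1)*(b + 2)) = b^2 - b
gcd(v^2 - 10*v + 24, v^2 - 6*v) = v - 6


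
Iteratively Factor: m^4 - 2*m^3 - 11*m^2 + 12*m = (m + 3)*(m^3 - 5*m^2 + 4*m) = (m - 1)*(m + 3)*(m^2 - 4*m) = (m - 4)*(m - 1)*(m + 3)*(m)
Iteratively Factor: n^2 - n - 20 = (n - 5)*(n + 4)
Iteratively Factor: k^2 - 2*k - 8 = (k - 4)*(k + 2)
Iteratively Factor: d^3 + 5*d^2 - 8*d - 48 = (d + 4)*(d^2 + d - 12) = (d + 4)^2*(d - 3)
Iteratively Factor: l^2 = (l)*(l)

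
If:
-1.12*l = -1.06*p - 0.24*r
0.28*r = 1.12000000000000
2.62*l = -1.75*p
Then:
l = 0.35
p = -0.53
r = 4.00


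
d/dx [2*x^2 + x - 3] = 4*x + 1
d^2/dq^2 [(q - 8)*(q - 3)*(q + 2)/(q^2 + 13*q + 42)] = 12*(41*q^3 + 486*q^2 + 1152*q - 1812)/(q^6 + 39*q^5 + 633*q^4 + 5473*q^3 + 26586*q^2 + 68796*q + 74088)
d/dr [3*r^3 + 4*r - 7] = 9*r^2 + 4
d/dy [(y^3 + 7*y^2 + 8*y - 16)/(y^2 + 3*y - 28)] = (y^4 + 6*y^3 - 71*y^2 - 360*y - 176)/(y^4 + 6*y^3 - 47*y^2 - 168*y + 784)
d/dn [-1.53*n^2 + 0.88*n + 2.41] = 0.88 - 3.06*n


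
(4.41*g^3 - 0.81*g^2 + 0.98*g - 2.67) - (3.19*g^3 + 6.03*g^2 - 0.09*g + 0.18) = 1.22*g^3 - 6.84*g^2 + 1.07*g - 2.85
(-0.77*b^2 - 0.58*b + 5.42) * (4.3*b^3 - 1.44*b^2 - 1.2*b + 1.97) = -3.311*b^5 - 1.3852*b^4 + 25.0652*b^3 - 8.6257*b^2 - 7.6466*b + 10.6774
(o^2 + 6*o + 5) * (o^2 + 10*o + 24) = o^4 + 16*o^3 + 89*o^2 + 194*o + 120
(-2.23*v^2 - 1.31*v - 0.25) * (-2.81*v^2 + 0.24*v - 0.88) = 6.2663*v^4 + 3.1459*v^3 + 2.3505*v^2 + 1.0928*v + 0.22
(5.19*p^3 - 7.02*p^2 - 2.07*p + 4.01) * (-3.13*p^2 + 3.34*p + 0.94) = -16.2447*p^5 + 39.3072*p^4 - 12.0891*p^3 - 26.0639*p^2 + 11.4476*p + 3.7694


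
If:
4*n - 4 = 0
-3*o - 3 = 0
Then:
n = 1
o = -1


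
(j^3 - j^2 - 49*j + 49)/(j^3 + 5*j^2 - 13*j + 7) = (j - 7)/(j - 1)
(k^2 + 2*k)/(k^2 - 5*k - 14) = k/(k - 7)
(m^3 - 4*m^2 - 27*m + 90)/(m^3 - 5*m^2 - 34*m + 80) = (m^2 - 9*m + 18)/(m^2 - 10*m + 16)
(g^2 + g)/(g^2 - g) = (g + 1)/(g - 1)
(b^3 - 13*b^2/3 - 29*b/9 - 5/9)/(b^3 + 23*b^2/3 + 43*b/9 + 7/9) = (b - 5)/(b + 7)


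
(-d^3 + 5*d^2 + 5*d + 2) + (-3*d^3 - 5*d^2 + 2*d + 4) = -4*d^3 + 7*d + 6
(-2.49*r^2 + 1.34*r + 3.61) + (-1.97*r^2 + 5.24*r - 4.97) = -4.46*r^2 + 6.58*r - 1.36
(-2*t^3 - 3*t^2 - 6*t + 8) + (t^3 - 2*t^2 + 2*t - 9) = -t^3 - 5*t^2 - 4*t - 1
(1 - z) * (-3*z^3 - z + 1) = 3*z^4 - 3*z^3 + z^2 - 2*z + 1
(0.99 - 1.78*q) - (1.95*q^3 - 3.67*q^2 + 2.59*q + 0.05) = -1.95*q^3 + 3.67*q^2 - 4.37*q + 0.94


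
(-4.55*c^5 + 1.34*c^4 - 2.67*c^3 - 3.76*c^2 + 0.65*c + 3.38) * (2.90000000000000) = -13.195*c^5 + 3.886*c^4 - 7.743*c^3 - 10.904*c^2 + 1.885*c + 9.802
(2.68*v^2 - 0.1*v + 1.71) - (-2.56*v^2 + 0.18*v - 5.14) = 5.24*v^2 - 0.28*v + 6.85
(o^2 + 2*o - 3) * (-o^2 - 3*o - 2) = -o^4 - 5*o^3 - 5*o^2 + 5*o + 6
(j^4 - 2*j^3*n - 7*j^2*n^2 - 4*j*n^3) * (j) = j^5 - 2*j^4*n - 7*j^3*n^2 - 4*j^2*n^3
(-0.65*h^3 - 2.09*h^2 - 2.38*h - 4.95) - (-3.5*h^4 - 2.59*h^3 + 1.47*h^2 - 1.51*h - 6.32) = 3.5*h^4 + 1.94*h^3 - 3.56*h^2 - 0.87*h + 1.37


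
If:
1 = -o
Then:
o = -1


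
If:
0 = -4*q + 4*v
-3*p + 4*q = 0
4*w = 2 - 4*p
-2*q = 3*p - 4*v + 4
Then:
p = -8/3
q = -2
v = -2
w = 19/6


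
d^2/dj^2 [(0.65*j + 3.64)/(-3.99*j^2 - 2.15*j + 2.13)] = (-(0.65*j + 3.64)*(7.98*j + 2.15)*(15.96*j + 4.3) + (15.561*j + 31.8422)*(3.99*j^2 + 2.15*j - 2.13))/(3.99*j^2 + 2.15*j - 2.13)^3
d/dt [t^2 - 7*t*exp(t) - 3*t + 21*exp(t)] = -7*t*exp(t) + 2*t + 14*exp(t) - 3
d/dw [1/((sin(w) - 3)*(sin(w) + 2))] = (-sin(2*w) + cos(w))/((sin(w) - 3)^2*(sin(w) + 2)^2)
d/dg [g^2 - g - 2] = 2*g - 1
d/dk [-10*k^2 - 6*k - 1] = -20*k - 6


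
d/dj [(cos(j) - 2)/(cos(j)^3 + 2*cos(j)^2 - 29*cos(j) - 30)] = (-13*cos(j)/2 - 2*cos(2*j) + cos(3*j)/2 + 86)*sin(j)/(cos(j)^3 + 2*cos(j)^2 - 29*cos(j) - 30)^2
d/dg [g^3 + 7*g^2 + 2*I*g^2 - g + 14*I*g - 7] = 3*g^2 + g*(14 + 4*I) - 1 + 14*I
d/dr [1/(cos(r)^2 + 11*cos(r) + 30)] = (2*cos(r) + 11)*sin(r)/(cos(r)^2 + 11*cos(r) + 30)^2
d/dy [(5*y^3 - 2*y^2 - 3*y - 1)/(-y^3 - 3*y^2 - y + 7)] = (-17*y^4 - 16*y^3 + 95*y^2 - 34*y - 22)/(y^6 + 6*y^5 + 11*y^4 - 8*y^3 - 41*y^2 - 14*y + 49)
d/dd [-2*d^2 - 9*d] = -4*d - 9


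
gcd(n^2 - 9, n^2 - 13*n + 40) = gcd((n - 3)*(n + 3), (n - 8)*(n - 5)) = 1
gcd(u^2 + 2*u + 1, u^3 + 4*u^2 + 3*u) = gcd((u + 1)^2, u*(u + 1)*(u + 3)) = u + 1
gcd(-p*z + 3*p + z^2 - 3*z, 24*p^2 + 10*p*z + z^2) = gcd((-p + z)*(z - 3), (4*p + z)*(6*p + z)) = 1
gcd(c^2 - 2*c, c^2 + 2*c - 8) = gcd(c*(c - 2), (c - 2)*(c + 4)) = c - 2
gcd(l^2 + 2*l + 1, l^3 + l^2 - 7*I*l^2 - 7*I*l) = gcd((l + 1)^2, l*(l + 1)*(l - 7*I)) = l + 1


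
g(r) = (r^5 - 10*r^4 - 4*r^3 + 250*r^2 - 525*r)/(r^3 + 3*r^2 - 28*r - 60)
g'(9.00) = 6.34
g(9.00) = 9.16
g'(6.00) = 1.27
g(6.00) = -2.06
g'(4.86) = -0.36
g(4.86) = -2.56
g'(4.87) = -0.34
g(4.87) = -2.56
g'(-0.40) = 18.16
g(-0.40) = -5.17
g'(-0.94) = 52.05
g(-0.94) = -22.26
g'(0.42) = 3.62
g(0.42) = 2.49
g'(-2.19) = 1864.52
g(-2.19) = 405.47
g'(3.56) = -1.78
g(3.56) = -1.10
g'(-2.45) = 329.36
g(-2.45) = 201.42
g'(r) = (-3*r^2 - 6*r + 28)*(r^5 - 10*r^4 - 4*r^3 + 250*r^2 - 525*r)/(r^3 + 3*r^2 - 28*r - 60)^2 + (5*r^4 - 40*r^3 - 12*r^2 + 500*r - 525)/(r^3 + 3*r^2 - 28*r - 60) = (2*r^5 + 19*r^4 - 32*r^3 - 517*r^2 - 696*r + 1260)/(r^4 + 16*r^3 + 88*r^2 + 192*r + 144)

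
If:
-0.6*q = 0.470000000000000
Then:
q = -0.78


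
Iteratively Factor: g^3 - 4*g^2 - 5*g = (g)*(g^2 - 4*g - 5) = g*(g - 5)*(g + 1)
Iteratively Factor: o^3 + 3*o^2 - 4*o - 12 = (o + 2)*(o^2 + o - 6) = (o - 2)*(o + 2)*(o + 3)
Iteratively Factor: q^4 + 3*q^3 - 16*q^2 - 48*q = (q + 4)*(q^3 - q^2 - 12*q) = (q - 4)*(q + 4)*(q^2 + 3*q) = q*(q - 4)*(q + 4)*(q + 3)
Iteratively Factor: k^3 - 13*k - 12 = (k - 4)*(k^2 + 4*k + 3) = (k - 4)*(k + 1)*(k + 3)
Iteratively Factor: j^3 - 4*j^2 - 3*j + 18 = (j - 3)*(j^2 - j - 6) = (j - 3)*(j + 2)*(j - 3)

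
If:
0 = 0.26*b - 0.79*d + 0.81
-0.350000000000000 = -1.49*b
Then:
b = 0.23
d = 1.10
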